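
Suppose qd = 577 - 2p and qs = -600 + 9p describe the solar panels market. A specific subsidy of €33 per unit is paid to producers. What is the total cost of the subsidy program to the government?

Pre-subsidy: 577 - 2p = -600 + 9p gives p* = 107, q* = 363.
With the subsidy, sellers receive ps = pb + 33 for each unit, where pb is the price buyers pay.
Supply in terms of pb becomes qs = -600 + 9(pb + 33) = -303 + 9pb. Setting this equal to demand: 577 - 2pb = -303 + 9pb, so pb = 80.
Sellers receive ps = 80 + 33 = 113; q' = 577 − 2·80 = 417.
Government outlay = subsidy × quantity = 33 × 417 = 13761.

Government cost = €13761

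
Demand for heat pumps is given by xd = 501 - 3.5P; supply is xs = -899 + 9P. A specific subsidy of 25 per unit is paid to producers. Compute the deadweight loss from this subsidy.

Deadweight loss = 787.5

Pre-subsidy: 501 - 3.5P = -899 + 9P gives P* = 112, x* = 109.
With the subsidy, sellers receive Ps = Pb + 25 for each unit, where Pb is the price buyers pay.
Supply in terms of Pb becomes xs = -899 + 9(Pb + 25) = -674 + 9Pb. Setting this equal to demand: 501 - 3.5Pb = -674 + 9Pb, so Pb = 94.
Sellers receive Ps = 94 + 25 = 119; x' = 501 − 3.5·94 = 172.
The subsidy expands output by 172 − 109 = 63 past the efficient level; on those units the gap between marginal cost and willingness to pay runs from 0 up to 25.
DWL = ½ × 25 × 63 = 787.5.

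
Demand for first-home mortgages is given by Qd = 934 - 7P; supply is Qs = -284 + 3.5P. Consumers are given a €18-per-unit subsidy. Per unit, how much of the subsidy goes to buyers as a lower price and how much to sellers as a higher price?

Pre-subsidy: 934 - 7P = -284 + 3.5P gives P* = 116, Q* = 122.
With the rebate, buyers effectively pay Pb = Ps − 18, where Ps is the price sellers receive.
Demand in terms of Ps becomes Qd = 934 − 7(Ps − 18) = 1060 - 7Ps. Setting this equal to supply: 1060 - 7Ps = -284 + 3.5Ps, so Ps = 128.
Buyers pay Pb = 128 − 18 = 110; Q' = -284 + 3.5·128 = 164.
Buyers' price falls by P* − Pb = 116 − 110 = 6; sellers' price rises by Ps − P* = 128 − 116 = 12.

Buyers gain €6 per unit; sellers gain €12 per unit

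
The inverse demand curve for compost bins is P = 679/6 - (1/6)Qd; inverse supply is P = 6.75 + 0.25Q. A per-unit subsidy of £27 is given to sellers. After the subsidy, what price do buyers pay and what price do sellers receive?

Buyers pay £59.8; sellers receive £86.8

Pre-subsidy: 679/6 - (1/6)Q = 6.75 + 0.25Q gives Q* = 255.4 and P* = 70.6.
With the subsidy, sellers receive Ps = Pb + 27 for each unit, where Pb is the price buyers pay.
On the curves, Pb = 679/6 - (1/6)Q and Ps = 6.75 + 0.25Q; the wedge Ps − Pb = 27 gives 6.75 + 0.25Q − (679/6 - (1/6)Q) = 27, so Q' = 320.2.
Then Pb = 679/6 − (1/6)·320.2 = 59.8 and Ps = 6.75 + 0.25·320.2 = 86.8.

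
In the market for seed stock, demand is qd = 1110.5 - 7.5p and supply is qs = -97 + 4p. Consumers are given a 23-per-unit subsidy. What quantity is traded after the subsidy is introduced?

q' = 383

Pre-subsidy: 1110.5 - 7.5p = -97 + 4p gives p* = 105, q* = 323.
With the rebate, buyers effectively pay pb = ps − 23, where ps is the price sellers receive.
Demand in terms of ps becomes qd = 1110.5 − 7.5(ps − 23) = 1283 - 7.5ps. Setting this equal to supply: 1283 - 7.5ps = -97 + 4ps, so ps = 120.
Buyers pay pb = 120 − 23 = 97; q' = -97 + 4·120 = 383.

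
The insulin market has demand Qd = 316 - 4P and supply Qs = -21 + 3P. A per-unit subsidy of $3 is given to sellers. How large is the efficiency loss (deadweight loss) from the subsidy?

Deadweight loss = 54/7

Pre-subsidy: 316 - 4P = -21 + 3P gives P* = 337/7, Q* = 864/7.
With the subsidy, sellers receive Ps = Pb + 3 for each unit, where Pb is the price buyers pay.
Supply in terms of Pb becomes Qs = -21 + 3(Pb + 3) = -12 + 3Pb. Setting this equal to demand: 316 - 4Pb = -12 + 3Pb, so Pb = 328/7.
Sellers receive Ps = 328/7 + 3 = 349/7; Q' = 316 − 4·(328/7) = 900/7.
The subsidy expands output by 900/7 − 864/7 = 36/7 past the efficient level; on those units the gap between marginal cost and willingness to pay runs from 0 up to 3.
DWL = ½ × 3 × 36/7 = 54/7.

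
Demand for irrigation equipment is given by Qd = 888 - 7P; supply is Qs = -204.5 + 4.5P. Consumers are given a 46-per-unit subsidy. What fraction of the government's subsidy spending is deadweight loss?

Pre-subsidy: 888 - 7P = -204.5 + 4.5P gives P* = 95, Q* = 223.
With the rebate, buyers effectively pay Pb = Ps − 46, where Ps is the price sellers receive.
Demand in terms of Ps becomes Qd = 888 − 7(Ps − 46) = 1210 - 7Ps. Setting this equal to supply: 1210 - 7Ps = -204.5 + 4.5Ps, so Ps = 123.
Buyers pay Pb = 123 − 46 = 77; Q' = -204.5 + 4.5·123 = 349.
ΔCS = ½(223 + 349)(95 − 77) = 5148; ΔPS = ½(223 + 349)(123 − 95) = 8008.
Government spending = 46 × 349 = 16054.
DWL = ½ × 46 × (349 − 223) = 2898; fraction = 2898 / 16054 = 63/349.

DWL / government spending = 63/349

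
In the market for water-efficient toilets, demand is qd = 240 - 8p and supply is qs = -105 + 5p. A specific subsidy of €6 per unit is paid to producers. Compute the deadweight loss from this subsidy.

Deadweight loss = 720/13

Pre-subsidy: 240 - 8p = -105 + 5p gives p* = 345/13, q* = 360/13.
With the subsidy, sellers receive ps = pb + 6 for each unit, where pb is the price buyers pay.
Supply in terms of pb becomes qs = -105 + 5(pb + 6) = -75 + 5pb. Setting this equal to demand: 240 - 8pb = -75 + 5pb, so pb = 315/13.
Sellers receive ps = 315/13 + 6 = 393/13; q' = 240 − 8·(315/13) = 600/13.
The subsidy expands output by 600/13 − 360/13 = 240/13 past the efficient level; on those units the gap between marginal cost and willingness to pay runs from 0 up to 6.
DWL = ½ × 6 × 240/13 = 720/13.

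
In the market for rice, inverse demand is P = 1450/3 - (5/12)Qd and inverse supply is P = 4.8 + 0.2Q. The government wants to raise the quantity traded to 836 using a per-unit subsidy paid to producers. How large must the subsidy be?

Required subsidy s = 37 per unit

At Q = 836, from the demand curve buyers pay Pb = 1450/3 − (5/12)·836 = 135; from the supply curve sellers need Ps = 4.8 + 0.2·836 = 172.
The subsidy must fill the gap: s = Ps − Pb = 172 − 135 = 37.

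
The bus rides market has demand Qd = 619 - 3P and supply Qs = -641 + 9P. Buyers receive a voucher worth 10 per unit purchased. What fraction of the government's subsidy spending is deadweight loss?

Pre-subsidy: 619 - 3P = -641 + 9P gives P* = 105, Q* = 304.
With the rebate, buyers effectively pay Pb = Ps − 10, where Ps is the price sellers receive.
Demand in terms of Ps becomes Qd = 619 − 3(Ps − 10) = 649 - 3Ps. Setting this equal to supply: 649 - 3Ps = -641 + 9Ps, so Ps = 107.5.
Buyers pay Pb = 107.5 − 10 = 97.5; Q' = -641 + 9·107.5 = 326.5.
ΔCS = ½(304 + 326.5)(105 − 97.5) = 2364.375; ΔPS = ½(304 + 326.5)(107.5 − 105) = 788.125.
Government spending = 10 × 326.5 = 3265.
DWL = ½ × 10 × (326.5 − 304) = 112.5; fraction = 112.5 / 3265 = 45/1306.

DWL / government spending = 45/1306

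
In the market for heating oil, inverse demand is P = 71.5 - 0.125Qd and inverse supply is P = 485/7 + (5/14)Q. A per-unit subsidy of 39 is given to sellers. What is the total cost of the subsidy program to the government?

Government cost = 30004/9

Pre-subsidy: 71.5 - 0.125Q = 485/7 + (5/14)Q gives Q* = 124/27 and P* = 1915/27.
With the subsidy, sellers receive Ps = Pb + 39 for each unit, where Pb is the price buyers pay.
On the curves, Pb = 71.5 - 0.125Q and Ps = 485/7 + (5/14)Q; the wedge Ps − Pb = 39 gives 485/7 + (5/14)Q − (71.5 - 0.125Q) = 39, so Q' = 2308/27.
Then Pb = 71.5 − 0.125·(2308/27) = 1642/27 and Ps = 485/7 + (5/14)·(2308/27) = 2695/27.
Government outlay = subsidy × quantity = 39 × 2308/27 = 30004/9.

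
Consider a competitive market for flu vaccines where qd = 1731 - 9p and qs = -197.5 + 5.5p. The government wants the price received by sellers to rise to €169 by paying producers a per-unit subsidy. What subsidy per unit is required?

At a seller price of 169, quantity supplied is -197.5 + 5.5·169 = 732.
Buyers absorb 732 only when they pay pb with 1731 − 9·pb = 732, i.e. pb = 111.
s = ps − pb = 169 − 111 = 58.

Required subsidy s = €58 per unit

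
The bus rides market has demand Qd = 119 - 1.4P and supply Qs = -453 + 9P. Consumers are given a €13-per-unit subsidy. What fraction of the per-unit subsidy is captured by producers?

Pre-subsidy: 119 - 1.4P = -453 + 9P gives P* = 55, Q* = 42.
With the rebate, buyers effectively pay Pb = Ps − 13, where Ps is the price sellers receive.
Demand in terms of Ps becomes Qd = 119 − 1.4(Ps − 13) = 137.2 - 1.4Ps. Setting this equal to supply: 137.2 - 1.4Ps = -453 + 9Ps, so Ps = 56.75.
Buyers pay Pb = 56.75 − 13 = 43.75; Q' = -453 + 9·56.75 = 57.75.
Buyers' price falls by P* − Pb = 55 − 43.75 = 11.25; sellers' price rises by Ps − P* = 56.75 − 55 = 1.75.
So producers capture 1.75/13 = 7/52 of each unit of subsidy.

Producer share = 7/52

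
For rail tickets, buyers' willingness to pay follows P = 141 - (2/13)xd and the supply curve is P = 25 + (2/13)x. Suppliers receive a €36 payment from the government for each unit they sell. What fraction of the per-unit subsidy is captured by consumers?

Pre-subsidy: 141 - (2/13)x = 25 + (2/13)x gives x* = 377 and P* = 83.
With the subsidy, sellers receive Ps = Pb + 36 for each unit, where Pb is the price buyers pay.
On the curves, Pb = 141 - (2/13)x and Ps = 25 + (2/13)x; the wedge Ps − Pb = 36 gives 25 + (2/13)x − (141 - (2/13)x) = 36, so x' = 494.
Then Pb = 141 − (2/13)·494 = 65 and Ps = 25 + (2/13)·494 = 101.
Buyers' price falls by P* − Pb = 83 − 65 = 18; sellers' price rises by Ps − P* = 101 − 83 = 18.
So consumers capture 18/36 = 0.5 of each unit of subsidy.

Consumer share = 0.5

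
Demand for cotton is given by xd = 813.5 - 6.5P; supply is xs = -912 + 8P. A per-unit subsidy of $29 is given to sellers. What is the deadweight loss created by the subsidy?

Pre-subsidy: 813.5 - 6.5P = -912 + 8P gives P* = 119, x* = 40.
With the subsidy, sellers receive Ps = Pb + 29 for each unit, where Pb is the price buyers pay.
Supply in terms of Pb becomes xs = -912 + 8(Pb + 29) = -680 + 8Pb. Setting this equal to demand: 813.5 - 6.5Pb = -680 + 8Pb, so Pb = 103.
Sellers receive Ps = 103 + 29 = 132; x' = 813.5 − 6.5·103 = 144.
The subsidy expands output by 144 − 40 = 104 past the efficient level; on those units the gap between marginal cost and willingness to pay runs from 0 up to 29.
DWL = ½ × 29 × 104 = 1508.

Deadweight loss = $1508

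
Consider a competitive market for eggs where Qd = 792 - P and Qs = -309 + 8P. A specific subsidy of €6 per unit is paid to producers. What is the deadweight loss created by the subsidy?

Pre-subsidy: 792 - P = -309 + 8P gives P* = 367/3, Q* = 2009/3.
With the subsidy, sellers receive Ps = Pb + 6 for each unit, where Pb is the price buyers pay.
Supply in terms of Pb becomes Qs = -309 + 8(Pb + 6) = -261 + 8Pb. Setting this equal to demand: 792 - Pb = -261 + 8Pb, so Pb = 117.
Sellers receive Ps = 117 + 6 = 123; Q' = 792 − 1·117 = 675.
The subsidy expands output by 675 − 2009/3 = 16/3 past the efficient level; on those units the gap between marginal cost and willingness to pay runs from 0 up to 6.
DWL = ½ × 6 × 16/3 = 16.

Deadweight loss = €16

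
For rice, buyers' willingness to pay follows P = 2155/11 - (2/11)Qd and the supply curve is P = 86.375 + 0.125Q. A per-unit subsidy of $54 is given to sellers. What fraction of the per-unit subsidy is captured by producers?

Producer share = 11/27

Pre-subsidy: 2155/11 - (2/11)Q = 86.375 + 0.125Q gives Q* = 357 and P* = 131.
With the subsidy, sellers receive Ps = Pb + 54 for each unit, where Pb is the price buyers pay.
On the curves, Pb = 2155/11 - (2/11)Q and Ps = 86.375 + 0.125Q; the wedge Ps − Pb = 54 gives 86.375 + 0.125Q − (2155/11 - (2/11)Q) = 54, so Q' = 533.
Then Pb = 2155/11 − (2/11)·533 = 99 and Ps = 86.375 + 0.125·533 = 153.
Buyers' price falls by P* − Pb = 131 − 99 = 32; sellers' price rises by Ps − P* = 153 − 131 = 22.
So producers capture 22/54 = 11/27 of each unit of subsidy.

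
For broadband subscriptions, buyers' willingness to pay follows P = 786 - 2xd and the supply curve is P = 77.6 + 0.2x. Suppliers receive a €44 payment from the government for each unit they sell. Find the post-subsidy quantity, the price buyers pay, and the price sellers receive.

Pre-subsidy: 786 - 2x = 77.6 + 0.2x gives x* = 322 and P* = 142.
With the subsidy, sellers receive Ps = Pb + 44 for each unit, where Pb is the price buyers pay.
On the curves, Pb = 786 - 2x and Ps = 77.6 + 0.2x; the wedge Ps − Pb = 44 gives 77.6 + 0.2x − (786 - 2x) = 44, so x' = 342.
Then Pb = 786 − 2·342 = 102 and Ps = 77.6 + 0.2·342 = 146.

x' = 342; buyers pay €102; sellers receive €146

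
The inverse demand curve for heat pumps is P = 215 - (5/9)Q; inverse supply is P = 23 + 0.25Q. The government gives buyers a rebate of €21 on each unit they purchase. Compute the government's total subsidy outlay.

Government cost = 161028/29

Pre-subsidy: 215 - (5/9)Q = 23 + 0.25Q gives Q* = 6912/29 and P* = 2395/29.
With the rebate, buyers effectively pay Pb = Ps − 21, where Ps is the price sellers receive.
On the curves, Pb = 215 - (5/9)Q and Ps = 23 + 0.25Q; the wedge Ps − Pb = 21 gives 23 + 0.25Q − (215 - (5/9)Q) = 21, so Q' = 7668/29.
Then Pb = 215 − (5/9)·(7668/29) = 1975/29 and Ps = 23 + 0.25·(7668/29) = 2584/29.
Government outlay = subsidy × quantity = 21 × 7668/29 = 161028/29.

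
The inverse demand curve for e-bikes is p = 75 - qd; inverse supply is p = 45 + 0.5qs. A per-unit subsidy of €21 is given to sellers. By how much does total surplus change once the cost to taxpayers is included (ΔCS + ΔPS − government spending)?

Pre-subsidy: 75 - q = 45 + 0.5q gives q* = 20 and p* = 55.
With the subsidy, sellers receive ps = pb + 21 for each unit, where pb is the price buyers pay.
On the curves, pb = 75 - q and ps = 45 + 0.5q; the wedge ps − pb = 21 gives 45 + 0.5q − (75 - q) = 21, so q' = 34.
Then pb = 75 − 1·34 = 41 and ps = 45 + 0.5·34 = 62.
ΔCS = ½(20 + 34)(55 − 41) = 378; ΔPS = ½(20 + 34)(62 − 55) = 189.
Government spending = 21 × 34 = 714.
Net change = 378 + 189 − 714 = -147. The loss equals the DWL triangle ½·21·14.

Net change in total surplus = -€147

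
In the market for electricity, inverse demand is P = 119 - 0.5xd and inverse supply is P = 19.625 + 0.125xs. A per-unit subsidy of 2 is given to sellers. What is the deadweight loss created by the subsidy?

Pre-subsidy: 119 - 0.5x = 19.625 + 0.125x gives x* = 159 and P* = 39.5.
With the subsidy, sellers receive Ps = Pb + 2 for each unit, where Pb is the price buyers pay.
On the curves, Pb = 119 - 0.5x and Ps = 19.625 + 0.125x; the wedge Ps − Pb = 2 gives 19.625 + 0.125x − (119 - 0.5x) = 2, so x' = 162.2.
Then Pb = 119 − 0.5·162.2 = 37.9 and Ps = 19.625 + 0.125·162.2 = 39.9.
The subsidy expands output by 162.2 − 159 = 3.2 past the efficient level; on those units the gap between marginal cost and willingness to pay runs from 0 up to 2.
DWL = ½ × 2 × 3.2 = 3.2.

Deadweight loss = 3.2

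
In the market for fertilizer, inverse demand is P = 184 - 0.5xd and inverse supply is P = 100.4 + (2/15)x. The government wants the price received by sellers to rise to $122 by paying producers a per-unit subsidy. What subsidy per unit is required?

At a seller price of 122, quantity supplied is -753 + 7.5·122 = 162.
Buyers absorb 162 only when they pay Pb = 184 − 0.5·162 = 103.
s = Ps − Pb = 122 − 103 = 19.

Required subsidy s = $19 per unit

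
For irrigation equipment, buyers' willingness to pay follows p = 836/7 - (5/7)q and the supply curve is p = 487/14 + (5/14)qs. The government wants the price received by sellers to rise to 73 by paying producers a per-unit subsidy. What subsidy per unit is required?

At a seller price of 73, quantity supplied is -97.4 + 2.8·73 = 107.
Buyers absorb 107 only when they pay pb = 836/7 − (5/7)·107 = 43.
s = ps − pb = 73 − 43 = 30.

Required subsidy s = 30 per unit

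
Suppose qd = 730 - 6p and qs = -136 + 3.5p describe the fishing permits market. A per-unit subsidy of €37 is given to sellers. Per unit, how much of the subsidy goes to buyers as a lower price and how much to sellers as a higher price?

Buyers gain 259/19 per unit; sellers gain 444/19 per unit

Pre-subsidy: 730 - 6p = -136 + 3.5p gives p* = 1732/19, q* = 3478/19.
With the subsidy, sellers receive ps = pb + 37 for each unit, where pb is the price buyers pay.
Supply in terms of pb becomes qs = -136 + 3.5(pb + 37) = -6.5 + 3.5pb. Setting this equal to demand: 730 - 6pb = -6.5 + 3.5pb, so pb = 1473/19.
Sellers receive ps = 1473/19 + 37 = 2176/19; q' = 730 − 6·(1473/19) = 5032/19.
Buyers' price falls by p* − pb = 1732/19 − 1473/19 = 259/19; sellers' price rises by ps − p* = 2176/19 − 1732/19 = 444/19.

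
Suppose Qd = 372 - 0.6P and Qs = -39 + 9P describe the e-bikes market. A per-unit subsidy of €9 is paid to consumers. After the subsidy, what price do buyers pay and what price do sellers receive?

Buyers pay €34.375; sellers receive €43.375

Pre-subsidy: 372 - 0.6P = -39 + 9P gives P* = 42.8125, Q* = 346.3125.
With the rebate, buyers effectively pay Pb = Ps − 9, where Ps is the price sellers receive.
Demand in terms of Ps becomes Qd = 372 − 0.6(Ps − 9) = 377.4 - 0.6Ps. Setting this equal to supply: 377.4 - 0.6Ps = -39 + 9Ps, so Ps = 43.375.
Buyers pay Pb = 43.375 − 9 = 34.375; Q' = -39 + 9·43.375 = 351.375.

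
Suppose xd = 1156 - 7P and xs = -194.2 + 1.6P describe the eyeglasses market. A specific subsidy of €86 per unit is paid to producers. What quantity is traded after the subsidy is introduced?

x' = 169

Pre-subsidy: 1156 - 7P = -194.2 + 1.6P gives P* = 157, x* = 57.
With the subsidy, sellers receive Ps = Pb + 86 for each unit, where Pb is the price buyers pay.
Supply in terms of Pb becomes xs = -194.2 + 1.6(Pb + 86) = -56.6 + 1.6Pb. Setting this equal to demand: 1156 - 7Pb = -56.6 + 1.6Pb, so Pb = 141.
Sellers receive Ps = 141 + 86 = 227; x' = 1156 − 7·141 = 169.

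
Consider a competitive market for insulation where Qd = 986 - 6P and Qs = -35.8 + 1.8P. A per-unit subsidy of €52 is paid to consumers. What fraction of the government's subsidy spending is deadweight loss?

DWL / government spending = 9/68

Pre-subsidy: 986 - 6P = -35.8 + 1.8P gives P* = 131, Q* = 200.
With the rebate, buyers effectively pay Pb = Ps − 52, where Ps is the price sellers receive.
Demand in terms of Ps becomes Qd = 986 − 6(Ps − 52) = 1298 - 6Ps. Setting this equal to supply: 1298 - 6Ps = -35.8 + 1.8Ps, so Ps = 171.
Buyers pay Pb = 171 − 52 = 119; Q' = -35.8 + 1.8·171 = 272.
ΔCS = ½(200 + 272)(131 − 119) = 2832; ΔPS = ½(200 + 272)(171 − 131) = 9440.
Government spending = 52 × 272 = 14144.
DWL = ½ × 52 × (272 − 200) = 1872; fraction = 1872 / 14144 = 9/68.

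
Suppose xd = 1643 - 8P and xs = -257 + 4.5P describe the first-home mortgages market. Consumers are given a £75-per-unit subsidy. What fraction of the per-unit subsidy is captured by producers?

Pre-subsidy: 1643 - 8P = -257 + 4.5P gives P* = 152, x* = 427.
With the rebate, buyers effectively pay Pb = Ps − 75, where Ps is the price sellers receive.
Demand in terms of Ps becomes xd = 1643 − 8(Ps − 75) = 2243 - 8Ps. Setting this equal to supply: 2243 - 8Ps = -257 + 4.5Ps, so Ps = 200.
Buyers pay Pb = 200 − 75 = 125; x' = -257 + 4.5·200 = 643.
Buyers' price falls by P* − Pb = 152 − 125 = 27; sellers' price rises by Ps − P* = 200 − 152 = 48.
So producers capture 48/75 = 0.64 of each unit of subsidy.

Producer share = 0.64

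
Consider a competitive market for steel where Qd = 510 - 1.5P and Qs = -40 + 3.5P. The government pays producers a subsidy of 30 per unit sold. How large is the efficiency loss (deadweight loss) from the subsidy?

Pre-subsidy: 510 - 1.5P = -40 + 3.5P gives P* = 110, Q* = 345.
With the subsidy, sellers receive Ps = Pb + 30 for each unit, where Pb is the price buyers pay.
Supply in terms of Pb becomes Qs = -40 + 3.5(Pb + 30) = 65 + 3.5Pb. Setting this equal to demand: 510 - 1.5Pb = 65 + 3.5Pb, so Pb = 89.
Sellers receive Ps = 89 + 30 = 119; Q' = 510 − 1.5·89 = 376.5.
The subsidy expands output by 376.5 − 345 = 31.5 past the efficient level; on those units the gap between marginal cost and willingness to pay runs from 0 up to 30.
DWL = ½ × 30 × 31.5 = 472.5.

Deadweight loss = 472.5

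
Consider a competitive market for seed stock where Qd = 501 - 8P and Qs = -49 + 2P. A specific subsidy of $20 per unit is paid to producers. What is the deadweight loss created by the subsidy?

Deadweight loss = $320

Pre-subsidy: 501 - 8P = -49 + 2P gives P* = 55, Q* = 61.
With the subsidy, sellers receive Ps = Pb + 20 for each unit, where Pb is the price buyers pay.
Supply in terms of Pb becomes Qs = -49 + 2(Pb + 20) = -9 + 2Pb. Setting this equal to demand: 501 - 8Pb = -9 + 2Pb, so Pb = 51.
Sellers receive Ps = 51 + 20 = 71; Q' = 501 − 8·51 = 93.
The subsidy expands output by 93 − 61 = 32 past the efficient level; on those units the gap between marginal cost and willingness to pay runs from 0 up to 20.
DWL = ½ × 20 × 32 = 320.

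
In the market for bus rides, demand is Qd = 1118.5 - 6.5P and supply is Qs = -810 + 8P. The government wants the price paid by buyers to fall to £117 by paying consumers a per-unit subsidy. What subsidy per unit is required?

Required subsidy s = £29 per unit

At a buyer price of 117, quantity demanded is 1118.5 − 6.5·117 = 358.
Sellers supply 358 only when they receive Ps with -810 + 8·Ps = 358, i.e. Ps = 146.
s = Ps − Pb = 146 − 117 = 29.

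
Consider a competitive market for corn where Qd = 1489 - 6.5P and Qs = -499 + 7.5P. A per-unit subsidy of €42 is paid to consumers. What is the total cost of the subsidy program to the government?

Government cost = €29914.5

Pre-subsidy: 1489 - 6.5P = -499 + 7.5P gives P* = 142, Q* = 566.
With the rebate, buyers effectively pay Pb = Ps − 42, where Ps is the price sellers receive.
Demand in terms of Ps becomes Qd = 1489 − 6.5(Ps − 42) = 1762 - 6.5Ps. Setting this equal to supply: 1762 - 6.5Ps = -499 + 7.5Ps, so Ps = 161.5.
Buyers pay Pb = 161.5 − 42 = 119.5; Q' = -499 + 7.5·161.5 = 712.25.
Government outlay = subsidy × quantity = 42 × 712.25 = 29914.5.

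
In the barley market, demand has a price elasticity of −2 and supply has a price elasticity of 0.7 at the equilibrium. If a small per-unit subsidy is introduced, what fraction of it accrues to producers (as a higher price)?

Producer share = 20/27

For a small subsidy around the equilibrium, the benefit split depends on the relative slopes, which at a point are proportional to the elasticities.
Buyer share = εs/(εs + |εd|) = 0.7/(0.7 + 2) = 7/27; seller share = |εd|/(εs + |εd|) = 20/27.
So producers capture 20/27 of the subsidy.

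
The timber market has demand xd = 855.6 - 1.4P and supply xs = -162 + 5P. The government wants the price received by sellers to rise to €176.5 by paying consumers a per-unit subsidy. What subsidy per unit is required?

At a seller price of 176.5, quantity supplied is -162 + 5·176.5 = 720.5.
Buyers absorb 720.5 only when they pay Pb with 855.6 − 1.4·Pb = 720.5, i.e. Pb = 96.5.
s = Ps − Pb = 176.5 − 96.5 = 80.

Required subsidy s = €80 per unit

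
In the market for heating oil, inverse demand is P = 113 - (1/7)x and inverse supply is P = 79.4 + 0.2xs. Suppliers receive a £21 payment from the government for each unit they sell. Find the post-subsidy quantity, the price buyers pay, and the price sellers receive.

Pre-subsidy: 113 - (1/7)x = 79.4 + 0.2x gives x* = 98 and P* = 99.
With the subsidy, sellers receive Ps = Pb + 21 for each unit, where Pb is the price buyers pay.
On the curves, Pb = 113 - (1/7)x and Ps = 79.4 + 0.2x; the wedge Ps − Pb = 21 gives 79.4 + 0.2x − (113 - (1/7)x) = 21, so x' = 159.25.
Then Pb = 113 − (1/7)·159.25 = 90.25 and Ps = 79.4 + 0.2·159.25 = 111.25.

x' = 159.25; buyers pay £90.25; sellers receive £111.25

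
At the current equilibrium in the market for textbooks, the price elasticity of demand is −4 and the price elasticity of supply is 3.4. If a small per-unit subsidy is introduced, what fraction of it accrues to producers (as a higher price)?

For a small subsidy around the equilibrium, the benefit split depends on the relative slopes, which at a point are proportional to the elasticities.
Buyer share = εs/(εs + |εd|) = 3.4/(3.4 + 4) = 17/37; seller share = |εd|/(εs + |εd|) = 20/37.
So producers capture 20/37 of the subsidy.

Producer share = 20/37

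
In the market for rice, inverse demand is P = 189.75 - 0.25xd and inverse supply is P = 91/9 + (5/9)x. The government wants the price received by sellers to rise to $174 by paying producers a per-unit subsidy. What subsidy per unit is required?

Required subsidy s = $58 per unit

At a seller price of 174, quantity supplied is -18.2 + 1.8·174 = 295.
Buyers absorb 295 only when they pay Pb = 189.75 − 0.25·295 = 116.
s = Ps − Pb = 174 − 116 = 58.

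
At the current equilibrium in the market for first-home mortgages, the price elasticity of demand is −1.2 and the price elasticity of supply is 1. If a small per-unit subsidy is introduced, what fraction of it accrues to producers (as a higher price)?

For a small subsidy around the equilibrium, the benefit split depends on the relative slopes, which at a point are proportional to the elasticities.
Buyer share = εs/(εs + |εd|) = 1/(1 + 1.2) = 5/11; seller share = |εd|/(εs + |εd|) = 6/11.
So producers capture 6/11 of the subsidy.

Producer share = 6/11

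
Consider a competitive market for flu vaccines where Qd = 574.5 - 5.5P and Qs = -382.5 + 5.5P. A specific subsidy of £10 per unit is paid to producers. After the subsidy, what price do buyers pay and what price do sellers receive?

Pre-subsidy: 574.5 - 5.5P = -382.5 + 5.5P gives P* = 87, Q* = 96.
With the subsidy, sellers receive Ps = Pb + 10 for each unit, where Pb is the price buyers pay.
Supply in terms of Pb becomes Qs = -382.5 + 5.5(Pb + 10) = -327.5 + 5.5Pb. Setting this equal to demand: 574.5 - 5.5Pb = -327.5 + 5.5Pb, so Pb = 82.
Sellers receive Ps = 82 + 10 = 92; Q' = 574.5 − 5.5·82 = 123.5.

Buyers pay £82; sellers receive £92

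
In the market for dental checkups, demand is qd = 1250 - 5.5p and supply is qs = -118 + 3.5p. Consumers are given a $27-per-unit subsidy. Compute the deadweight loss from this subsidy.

Deadweight loss = $779.625

Pre-subsidy: 1250 - 5.5p = -118 + 3.5p gives p* = 152, q* = 414.
With the rebate, buyers effectively pay pb = ps − 27, where ps is the price sellers receive.
Demand in terms of ps becomes qd = 1250 − 5.5(ps − 27) = 1398.5 - 5.5ps. Setting this equal to supply: 1398.5 - 5.5ps = -118 + 3.5ps, so ps = 168.5.
Buyers pay pb = 168.5 − 27 = 141.5; q' = -118 + 3.5·168.5 = 471.75.
The subsidy expands output by 471.75 − 414 = 57.75 past the efficient level; on those units the gap between marginal cost and willingness to pay runs from 0 up to 27.
DWL = ½ × 27 × 57.75 = 779.625.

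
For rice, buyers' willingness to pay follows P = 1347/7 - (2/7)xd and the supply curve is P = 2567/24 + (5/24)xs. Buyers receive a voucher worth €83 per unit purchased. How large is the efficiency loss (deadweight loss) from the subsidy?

Pre-subsidy: 1347/7 - (2/7)x = 2567/24 + (5/24)x gives x* = 173 and P* = 143.
With the rebate, buyers effectively pay Pb = Ps − 83, where Ps is the price sellers receive.
On the curves, Pb = 1347/7 - (2/7)x and Ps = 2567/24 + (5/24)x; the wedge Ps − Pb = 83 gives 2567/24 + (5/24)x − (1347/7 - (2/7)x) = 83, so x' = 341.
Then Pb = 1347/7 − (2/7)·341 = 95 and Ps = 2567/24 + (5/24)·341 = 178.
The subsidy expands output by 341 − 173 = 168 past the efficient level; on those units the gap between marginal cost and willingness to pay runs from 0 up to 83.
DWL = ½ × 83 × 168 = 6972.

Deadweight loss = €6972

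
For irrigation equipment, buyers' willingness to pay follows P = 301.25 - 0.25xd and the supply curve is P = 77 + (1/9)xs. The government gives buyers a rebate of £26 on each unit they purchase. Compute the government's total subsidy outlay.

Pre-subsidy: 301.25 - 0.25x = 77 + (1/9)x gives x* = 621 and P* = 146.
With the rebate, buyers effectively pay Pb = Ps − 26, where Ps is the price sellers receive.
On the curves, Pb = 301.25 - 0.25x and Ps = 77 + (1/9)x; the wedge Ps − Pb = 26 gives 77 + (1/9)x − (301.25 - 0.25x) = 26, so x' = 693.
Then Pb = 301.25 − 0.25·693 = 128 and Ps = 77 + (1/9)·693 = 154.
Government outlay = subsidy × quantity = 26 × 693 = 18018.

Government cost = £18018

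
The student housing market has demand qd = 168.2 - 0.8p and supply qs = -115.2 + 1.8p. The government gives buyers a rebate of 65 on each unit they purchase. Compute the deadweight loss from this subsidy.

Deadweight loss = 1170

Pre-subsidy: 168.2 - 0.8p = -115.2 + 1.8p gives p* = 109, q* = 81.
With the rebate, buyers effectively pay pb = ps − 65, where ps is the price sellers receive.
Demand in terms of ps becomes qd = 168.2 − 0.8(ps − 65) = 220.2 - 0.8ps. Setting this equal to supply: 220.2 - 0.8ps = -115.2 + 1.8ps, so ps = 129.
Buyers pay pb = 129 − 65 = 64; q' = -115.2 + 1.8·129 = 117.
The subsidy expands output by 117 − 81 = 36 past the efficient level; on those units the gap between marginal cost and willingness to pay runs from 0 up to 65.
DWL = ½ × 65 × 36 = 1170.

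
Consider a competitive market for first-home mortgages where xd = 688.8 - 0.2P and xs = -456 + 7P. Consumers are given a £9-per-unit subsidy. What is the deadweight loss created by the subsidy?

Pre-subsidy: 688.8 - 0.2P = -456 + 7P gives P* = 159, x* = 657.
With the rebate, buyers effectively pay Pb = Ps − 9, where Ps is the price sellers receive.
Demand in terms of Ps becomes xd = 688.8 − 0.2(Ps − 9) = 690.6 - 0.2Ps. Setting this equal to supply: 690.6 - 0.2Ps = -456 + 7Ps, so Ps = 159.25.
Buyers pay Pb = 159.25 − 9 = 150.25; x' = -456 + 7·159.25 = 658.75.
The subsidy expands output by 658.75 − 657 = 1.75 past the efficient level; on those units the gap between marginal cost and willingness to pay runs from 0 up to 9.
DWL = ½ × 9 × 1.75 = 7.875.

Deadweight loss = £7.875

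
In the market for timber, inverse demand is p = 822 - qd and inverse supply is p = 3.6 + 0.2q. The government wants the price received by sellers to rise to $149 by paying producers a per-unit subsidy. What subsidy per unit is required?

Required subsidy s = $54 per unit

At a seller price of 149, quantity supplied is -18 + 5·149 = 727.
Buyers absorb 727 only when they pay pb = 822 − 1·727 = 95.
s = ps − pb = 149 − 95 = 54.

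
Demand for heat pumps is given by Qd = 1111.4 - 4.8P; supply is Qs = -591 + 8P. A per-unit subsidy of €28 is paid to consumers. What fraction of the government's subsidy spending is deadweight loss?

Pre-subsidy: 1111.4 - 4.8P = -591 + 8P gives P* = 133, Q* = 473.
With the rebate, buyers effectively pay Pb = Ps − 28, where Ps is the price sellers receive.
Demand in terms of Ps becomes Qd = 1111.4 − 4.8(Ps − 28) = 1245.8 - 4.8Ps. Setting this equal to supply: 1245.8 - 4.8Ps = -591 + 8Ps, so Ps = 143.5.
Buyers pay Pb = 143.5 − 28 = 115.5; Q' = -591 + 8·143.5 = 557.
ΔCS = ½(473 + 557)(133 − 115.5) = 9012.5; ΔPS = ½(473 + 557)(143.5 − 133) = 5407.5.
Government spending = 28 × 557 = 15596.
DWL = ½ × 28 × (557 − 473) = 1176; fraction = 1176 / 15596 = 42/557.

DWL / government spending = 42/557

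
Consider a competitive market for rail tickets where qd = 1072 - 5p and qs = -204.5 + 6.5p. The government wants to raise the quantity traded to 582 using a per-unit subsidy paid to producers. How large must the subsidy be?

Required subsidy s = 23 per unit

At q = 582, invert demand for the buyer price: pb = (1072 − 582)/5 = 98; invert supply for the seller price: ps = (582 − (-204.5))/6.5 = 121.
The subsidy must fill the gap: s = ps − pb = 121 − 98 = 23.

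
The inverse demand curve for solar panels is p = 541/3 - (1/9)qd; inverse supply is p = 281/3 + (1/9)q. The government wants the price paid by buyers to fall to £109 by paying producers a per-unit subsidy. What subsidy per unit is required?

At a buyer price of 109, quantity demanded is 1623 − 9·109 = 642.
Sellers supply 642 only when they receive ps = 281/3 + (1/9)·642 = 165.
s = ps − pb = 165 − 109 = 56.

Required subsidy s = £56 per unit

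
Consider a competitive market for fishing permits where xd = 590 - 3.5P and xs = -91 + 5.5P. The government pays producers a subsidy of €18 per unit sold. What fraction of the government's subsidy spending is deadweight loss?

DWL / government spending = 231/4364

Pre-subsidy: 590 - 3.5P = -91 + 5.5P gives P* = 227/3, x* = 1951/6.
With the subsidy, sellers receive Ps = Pb + 18 for each unit, where Pb is the price buyers pay.
Supply in terms of Pb becomes xs = -91 + 5.5(Pb + 18) = 8 + 5.5Pb. Setting this equal to demand: 590 - 3.5Pb = 8 + 5.5Pb, so Pb = 194/3.
Sellers receive Ps = 194/3 + 18 = 248/3; x' = 590 − 3.5·(194/3) = 1091/3.
ΔCS = ½(1951/6 + 1091/3)(227/3 − 194/3) = 45463/12; ΔPS = ½(1951/6 + 1091/3)(248/3 − 227/3) = 28931/12.
Government spending = 18 × 1091/3 = 6546.
DWL = ½ × 18 × (1091/3 − 1951/6) = 346.5; fraction = 346.5 / 6546 = 231/4364.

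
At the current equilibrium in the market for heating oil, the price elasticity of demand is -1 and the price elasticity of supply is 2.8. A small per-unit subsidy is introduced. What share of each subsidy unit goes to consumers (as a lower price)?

Consumer share = 14/19

For a small subsidy around the equilibrium, the benefit split depends on the relative slopes, which at a point are proportional to the elasticities.
Buyer share = εs/(εs + |εd|) = 2.8/(2.8 + 1) = 14/19; seller share = |εd|/(εs + |εd|) = 5/19.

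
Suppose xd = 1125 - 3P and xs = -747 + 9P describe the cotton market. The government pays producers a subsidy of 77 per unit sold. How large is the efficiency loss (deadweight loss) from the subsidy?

Deadweight loss = 6670.125

Pre-subsidy: 1125 - 3P = -747 + 9P gives P* = 156, x* = 657.
With the subsidy, sellers receive Ps = Pb + 77 for each unit, where Pb is the price buyers pay.
Supply in terms of Pb becomes xs = -747 + 9(Pb + 77) = -54 + 9Pb. Setting this equal to demand: 1125 - 3Pb = -54 + 9Pb, so Pb = 98.25.
Sellers receive Ps = 98.25 + 77 = 175.25; x' = 1125 − 3·98.25 = 830.25.
The subsidy expands output by 830.25 − 657 = 173.25 past the efficient level; on those units the gap between marginal cost and willingness to pay runs from 0 up to 77.
DWL = ½ × 77 × 173.25 = 6670.125.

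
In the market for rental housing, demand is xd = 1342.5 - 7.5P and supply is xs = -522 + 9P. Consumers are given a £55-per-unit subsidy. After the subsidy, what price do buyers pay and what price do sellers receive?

Buyers pay £83; sellers receive £138

Pre-subsidy: 1342.5 - 7.5P = -522 + 9P gives P* = 113, x* = 495.
With the rebate, buyers effectively pay Pb = Ps − 55, where Ps is the price sellers receive.
Demand in terms of Ps becomes xd = 1342.5 − 7.5(Ps − 55) = 1755 - 7.5Ps. Setting this equal to supply: 1755 - 7.5Ps = -522 + 9Ps, so Ps = 138.
Buyers pay Pb = 138 − 55 = 83; x' = -522 + 9·138 = 720.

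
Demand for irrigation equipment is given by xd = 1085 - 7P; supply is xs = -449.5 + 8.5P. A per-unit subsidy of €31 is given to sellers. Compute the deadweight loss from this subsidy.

Pre-subsidy: 1085 - 7P = -449.5 + 8.5P gives P* = 99, x* = 392.
With the subsidy, sellers receive Ps = Pb + 31 for each unit, where Pb is the price buyers pay.
Supply in terms of Pb becomes xs = -449.5 + 8.5(Pb + 31) = -186 + 8.5Pb. Setting this equal to demand: 1085 - 7Pb = -186 + 8.5Pb, so Pb = 82.
Sellers receive Ps = 82 + 31 = 113; x' = 1085 − 7·82 = 511.
The subsidy expands output by 511 − 392 = 119 past the efficient level; on those units the gap between marginal cost and willingness to pay runs from 0 up to 31.
DWL = ½ × 31 × 119 = 1844.5.

Deadweight loss = €1844.5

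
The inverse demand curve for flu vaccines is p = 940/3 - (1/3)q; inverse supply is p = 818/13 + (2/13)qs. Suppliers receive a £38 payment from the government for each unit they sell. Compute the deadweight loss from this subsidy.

Deadweight loss = £1482

Pre-subsidy: 940/3 - (1/3)q = 818/13 + (2/13)q gives q* = 514 and p* = 142.
With the subsidy, sellers receive ps = pb + 38 for each unit, where pb is the price buyers pay.
On the curves, pb = 940/3 - (1/3)q and ps = 818/13 + (2/13)q; the wedge ps − pb = 38 gives 818/13 + (2/13)q − (940/3 - (1/3)q) = 38, so q' = 592.
Then pb = 940/3 − (1/3)·592 = 116 and ps = 818/13 + (2/13)·592 = 154.
The subsidy expands output by 592 − 514 = 78 past the efficient level; on those units the gap between marginal cost and willingness to pay runs from 0 up to 38.
DWL = ½ × 38 × 78 = 1482.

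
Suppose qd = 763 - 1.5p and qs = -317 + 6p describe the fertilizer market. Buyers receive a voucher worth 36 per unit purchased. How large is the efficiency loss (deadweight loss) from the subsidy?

Deadweight loss = 777.6

Pre-subsidy: 763 - 1.5p = -317 + 6p gives p* = 144, q* = 547.
With the rebate, buyers effectively pay pb = ps − 36, where ps is the price sellers receive.
Demand in terms of ps becomes qd = 763 − 1.5(ps − 36) = 817 - 1.5ps. Setting this equal to supply: 817 - 1.5ps = -317 + 6ps, so ps = 151.2.
Buyers pay pb = 151.2 − 36 = 115.2; q' = -317 + 6·151.2 = 590.2.
The subsidy expands output by 590.2 − 547 = 43.2 past the efficient level; on those units the gap between marginal cost and willingness to pay runs from 0 up to 36.
DWL = ½ × 36 × 43.2 = 777.6.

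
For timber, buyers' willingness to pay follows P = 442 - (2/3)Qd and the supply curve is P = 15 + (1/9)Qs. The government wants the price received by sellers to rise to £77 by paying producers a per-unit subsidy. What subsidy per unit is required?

At a seller price of 77, quantity supplied is -135 + 9·77 = 558.
Buyers absorb 558 only when they pay Pb = 442 − (2/3)·558 = 70.
s = Ps − Pb = 77 − 70 = 7.

Required subsidy s = £7 per unit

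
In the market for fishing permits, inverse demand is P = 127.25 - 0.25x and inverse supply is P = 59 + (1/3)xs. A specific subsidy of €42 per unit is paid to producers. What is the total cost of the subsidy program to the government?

Pre-subsidy: 127.25 - 0.25x = 59 + (1/3)x gives x* = 117 and P* = 98.
With the subsidy, sellers receive Ps = Pb + 42 for each unit, where Pb is the price buyers pay.
On the curves, Pb = 127.25 - 0.25x and Ps = 59 + (1/3)x; the wedge Ps − Pb = 42 gives 59 + (1/3)x − (127.25 - 0.25x) = 42, so x' = 189.
Then Pb = 127.25 − 0.25·189 = 80 and Ps = 59 + (1/3)·189 = 122.
Government outlay = subsidy × quantity = 42 × 189 = 7938.

Government cost = €7938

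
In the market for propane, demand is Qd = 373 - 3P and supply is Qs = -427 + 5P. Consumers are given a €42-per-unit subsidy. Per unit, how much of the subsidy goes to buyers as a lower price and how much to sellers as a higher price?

Pre-subsidy: 373 - 3P = -427 + 5P gives P* = 100, Q* = 73.
With the rebate, buyers effectively pay Pb = Ps − 42, where Ps is the price sellers receive.
Demand in terms of Ps becomes Qd = 373 − 3(Ps − 42) = 499 - 3Ps. Setting this equal to supply: 499 - 3Ps = -427 + 5Ps, so Ps = 115.75.
Buyers pay Pb = 115.75 − 42 = 73.75; Q' = -427 + 5·115.75 = 151.75.
Buyers' price falls by P* − Pb = 100 − 73.75 = 26.25; sellers' price rises by Ps − P* = 115.75 − 100 = 15.75.

Buyers gain €26.25 per unit; sellers gain €15.75 per unit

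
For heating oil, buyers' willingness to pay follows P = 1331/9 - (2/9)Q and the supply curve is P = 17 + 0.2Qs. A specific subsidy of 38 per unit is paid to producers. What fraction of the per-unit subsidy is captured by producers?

Producer share = 9/19

Pre-subsidy: 1331/9 - (2/9)Q = 17 + 0.2Q gives Q* = 310 and P* = 79.
With the subsidy, sellers receive Ps = Pb + 38 for each unit, where Pb is the price buyers pay.
On the curves, Pb = 1331/9 - (2/9)Q and Ps = 17 + 0.2Q; the wedge Ps − Pb = 38 gives 17 + 0.2Q − (1331/9 - (2/9)Q) = 38, so Q' = 400.
Then Pb = 1331/9 − (2/9)·400 = 59 and Ps = 17 + 0.2·400 = 97.
Buyers' price falls by P* − Pb = 79 − 59 = 20; sellers' price rises by Ps − P* = 97 − 79 = 18.
So producers capture 18/38 = 9/19 of each unit of subsidy.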